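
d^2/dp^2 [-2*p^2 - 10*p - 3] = -4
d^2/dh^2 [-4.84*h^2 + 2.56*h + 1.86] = -9.68000000000000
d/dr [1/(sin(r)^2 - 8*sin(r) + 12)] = 2*(4 - sin(r))*cos(r)/(sin(r)^2 - 8*sin(r) + 12)^2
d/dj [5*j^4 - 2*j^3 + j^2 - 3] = 2*j*(10*j^2 - 3*j + 1)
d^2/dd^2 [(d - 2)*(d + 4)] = 2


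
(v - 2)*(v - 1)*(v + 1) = v^3 - 2*v^2 - v + 2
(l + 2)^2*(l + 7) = l^3 + 11*l^2 + 32*l + 28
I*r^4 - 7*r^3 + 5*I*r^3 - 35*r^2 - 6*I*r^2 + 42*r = r*(r + 6)*(r + 7*I)*(I*r - I)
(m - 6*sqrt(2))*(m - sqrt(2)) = m^2 - 7*sqrt(2)*m + 12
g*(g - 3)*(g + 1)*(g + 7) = g^4 + 5*g^3 - 17*g^2 - 21*g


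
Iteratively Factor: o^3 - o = (o - 1)*(o^2 + o) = o*(o - 1)*(o + 1)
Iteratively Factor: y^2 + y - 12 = (y + 4)*(y - 3)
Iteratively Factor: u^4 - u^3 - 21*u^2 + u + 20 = (u - 5)*(u^3 + 4*u^2 - u - 4) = (u - 5)*(u + 1)*(u^2 + 3*u - 4) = (u - 5)*(u - 1)*(u + 1)*(u + 4)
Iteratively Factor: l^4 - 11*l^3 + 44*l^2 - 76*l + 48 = (l - 4)*(l^3 - 7*l^2 + 16*l - 12) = (l - 4)*(l - 2)*(l^2 - 5*l + 6) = (l - 4)*(l - 2)^2*(l - 3)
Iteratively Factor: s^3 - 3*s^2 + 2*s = (s)*(s^2 - 3*s + 2) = s*(s - 2)*(s - 1)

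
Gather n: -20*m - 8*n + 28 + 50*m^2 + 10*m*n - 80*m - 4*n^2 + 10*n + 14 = 50*m^2 - 100*m - 4*n^2 + n*(10*m + 2) + 42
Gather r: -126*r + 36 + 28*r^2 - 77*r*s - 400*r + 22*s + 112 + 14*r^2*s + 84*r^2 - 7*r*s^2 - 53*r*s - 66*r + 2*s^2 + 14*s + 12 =r^2*(14*s + 112) + r*(-7*s^2 - 130*s - 592) + 2*s^2 + 36*s + 160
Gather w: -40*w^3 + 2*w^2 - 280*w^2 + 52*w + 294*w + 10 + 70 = -40*w^3 - 278*w^2 + 346*w + 80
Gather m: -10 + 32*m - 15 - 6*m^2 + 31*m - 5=-6*m^2 + 63*m - 30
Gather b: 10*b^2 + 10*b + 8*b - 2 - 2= 10*b^2 + 18*b - 4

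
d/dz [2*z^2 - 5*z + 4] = 4*z - 5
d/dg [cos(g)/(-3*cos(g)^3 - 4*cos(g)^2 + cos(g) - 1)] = -(24*sin(2*g) + 16*sin(3*g) + 12*sin(4*g))/(5*cos(g) + 8*cos(2*g) + 3*cos(3*g) + 12)^2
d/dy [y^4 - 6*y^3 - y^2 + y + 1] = 4*y^3 - 18*y^2 - 2*y + 1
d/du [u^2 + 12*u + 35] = 2*u + 12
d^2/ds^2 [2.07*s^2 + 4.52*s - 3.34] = 4.14000000000000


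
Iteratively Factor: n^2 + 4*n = (n)*(n + 4)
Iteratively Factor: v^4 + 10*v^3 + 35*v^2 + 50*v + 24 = (v + 1)*(v^3 + 9*v^2 + 26*v + 24) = (v + 1)*(v + 2)*(v^2 + 7*v + 12) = (v + 1)*(v + 2)*(v + 4)*(v + 3)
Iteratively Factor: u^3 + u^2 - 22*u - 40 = (u - 5)*(u^2 + 6*u + 8) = (u - 5)*(u + 2)*(u + 4)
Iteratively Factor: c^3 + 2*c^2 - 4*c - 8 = (c + 2)*(c^2 - 4) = (c + 2)^2*(c - 2)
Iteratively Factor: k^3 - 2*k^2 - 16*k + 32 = (k + 4)*(k^2 - 6*k + 8) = (k - 4)*(k + 4)*(k - 2)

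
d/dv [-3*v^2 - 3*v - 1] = -6*v - 3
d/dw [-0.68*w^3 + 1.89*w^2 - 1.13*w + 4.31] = -2.04*w^2 + 3.78*w - 1.13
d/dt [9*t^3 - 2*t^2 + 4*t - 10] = 27*t^2 - 4*t + 4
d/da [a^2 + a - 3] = 2*a + 1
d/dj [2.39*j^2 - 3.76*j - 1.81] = 4.78*j - 3.76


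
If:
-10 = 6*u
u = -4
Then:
No Solution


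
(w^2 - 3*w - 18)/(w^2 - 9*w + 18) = (w + 3)/(w - 3)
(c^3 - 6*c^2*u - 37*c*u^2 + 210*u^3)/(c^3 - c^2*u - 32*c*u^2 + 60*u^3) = (-c + 7*u)/(-c + 2*u)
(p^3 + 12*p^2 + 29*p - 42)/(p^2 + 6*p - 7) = p + 6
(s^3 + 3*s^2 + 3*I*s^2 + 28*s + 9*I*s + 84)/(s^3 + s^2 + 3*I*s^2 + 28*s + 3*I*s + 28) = (s + 3)/(s + 1)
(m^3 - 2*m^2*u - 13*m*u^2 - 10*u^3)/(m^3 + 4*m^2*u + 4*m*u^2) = (m^2 - 4*m*u - 5*u^2)/(m*(m + 2*u))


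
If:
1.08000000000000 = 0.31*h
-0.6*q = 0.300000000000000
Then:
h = 3.48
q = -0.50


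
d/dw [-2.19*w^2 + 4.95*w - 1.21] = 4.95 - 4.38*w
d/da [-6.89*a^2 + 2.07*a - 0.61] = 2.07 - 13.78*a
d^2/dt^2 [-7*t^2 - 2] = -14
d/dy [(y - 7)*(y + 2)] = 2*y - 5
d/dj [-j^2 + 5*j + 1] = 5 - 2*j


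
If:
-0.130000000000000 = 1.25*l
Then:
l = -0.10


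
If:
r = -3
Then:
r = -3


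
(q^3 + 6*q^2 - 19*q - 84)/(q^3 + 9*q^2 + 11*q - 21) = (q - 4)/(q - 1)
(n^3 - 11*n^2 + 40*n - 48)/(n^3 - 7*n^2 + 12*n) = (n - 4)/n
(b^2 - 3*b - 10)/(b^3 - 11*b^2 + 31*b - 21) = (b^2 - 3*b - 10)/(b^3 - 11*b^2 + 31*b - 21)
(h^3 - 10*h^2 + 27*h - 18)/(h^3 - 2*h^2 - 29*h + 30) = (h - 3)/(h + 5)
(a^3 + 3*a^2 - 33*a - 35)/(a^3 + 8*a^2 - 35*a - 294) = (a^2 - 4*a - 5)/(a^2 + a - 42)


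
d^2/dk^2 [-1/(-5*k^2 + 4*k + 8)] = 2*(25*k^2 - 20*k - 4*(5*k - 2)^2 - 40)/(-5*k^2 + 4*k + 8)^3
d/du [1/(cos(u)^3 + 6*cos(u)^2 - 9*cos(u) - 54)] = 3*(cos(u)^2 + 4*cos(u) - 3)*sin(u)/(cos(u)^3 + 6*cos(u)^2 - 9*cos(u) - 54)^2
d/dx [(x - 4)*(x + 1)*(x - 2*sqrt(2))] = 3*x^2 - 6*x - 4*sqrt(2)*x - 4 + 6*sqrt(2)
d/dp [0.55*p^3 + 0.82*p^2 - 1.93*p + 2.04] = 1.65*p^2 + 1.64*p - 1.93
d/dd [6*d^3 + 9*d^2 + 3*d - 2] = 18*d^2 + 18*d + 3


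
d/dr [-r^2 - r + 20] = -2*r - 1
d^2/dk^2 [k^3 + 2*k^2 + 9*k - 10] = 6*k + 4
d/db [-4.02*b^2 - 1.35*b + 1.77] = -8.04*b - 1.35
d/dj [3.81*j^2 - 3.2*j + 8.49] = 7.62*j - 3.2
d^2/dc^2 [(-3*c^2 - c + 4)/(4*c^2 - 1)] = 2*(-16*c^3 + 156*c^2 - 12*c + 13)/(64*c^6 - 48*c^4 + 12*c^2 - 1)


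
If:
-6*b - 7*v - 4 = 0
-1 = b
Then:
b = -1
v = 2/7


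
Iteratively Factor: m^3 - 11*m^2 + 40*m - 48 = (m - 3)*(m^2 - 8*m + 16) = (m - 4)*(m - 3)*(m - 4)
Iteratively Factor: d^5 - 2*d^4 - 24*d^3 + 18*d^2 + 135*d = (d + 3)*(d^4 - 5*d^3 - 9*d^2 + 45*d) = (d - 3)*(d + 3)*(d^3 - 2*d^2 - 15*d) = (d - 5)*(d - 3)*(d + 3)*(d^2 + 3*d) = d*(d - 5)*(d - 3)*(d + 3)*(d + 3)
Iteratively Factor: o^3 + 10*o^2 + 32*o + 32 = (o + 2)*(o^2 + 8*o + 16) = (o + 2)*(o + 4)*(o + 4)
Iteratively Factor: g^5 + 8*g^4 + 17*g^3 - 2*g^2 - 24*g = (g + 2)*(g^4 + 6*g^3 + 5*g^2 - 12*g) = g*(g + 2)*(g^3 + 6*g^2 + 5*g - 12) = g*(g + 2)*(g + 4)*(g^2 + 2*g - 3) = g*(g - 1)*(g + 2)*(g + 4)*(g + 3)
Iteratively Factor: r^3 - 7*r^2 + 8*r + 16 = (r - 4)*(r^2 - 3*r - 4) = (r - 4)^2*(r + 1)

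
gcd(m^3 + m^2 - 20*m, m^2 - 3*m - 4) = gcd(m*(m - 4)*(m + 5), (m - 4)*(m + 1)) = m - 4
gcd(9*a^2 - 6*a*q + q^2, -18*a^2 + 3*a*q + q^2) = -3*a + q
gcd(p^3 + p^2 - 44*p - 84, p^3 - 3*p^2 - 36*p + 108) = p + 6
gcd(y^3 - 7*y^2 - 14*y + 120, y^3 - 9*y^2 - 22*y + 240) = y - 6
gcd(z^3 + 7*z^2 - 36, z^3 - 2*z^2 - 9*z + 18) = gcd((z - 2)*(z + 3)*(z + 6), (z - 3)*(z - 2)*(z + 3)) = z^2 + z - 6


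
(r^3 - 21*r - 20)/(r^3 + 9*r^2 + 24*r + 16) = (r - 5)/(r + 4)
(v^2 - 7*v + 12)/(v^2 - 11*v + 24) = (v - 4)/(v - 8)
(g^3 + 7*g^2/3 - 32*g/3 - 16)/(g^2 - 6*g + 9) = (3*g^2 + 16*g + 16)/(3*(g - 3))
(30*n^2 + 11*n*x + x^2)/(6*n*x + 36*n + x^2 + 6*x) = (5*n + x)/(x + 6)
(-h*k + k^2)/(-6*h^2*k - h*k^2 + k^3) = (h - k)/(6*h^2 + h*k - k^2)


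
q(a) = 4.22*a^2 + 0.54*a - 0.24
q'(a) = 8.44*a + 0.54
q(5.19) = 116.23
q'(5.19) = 44.34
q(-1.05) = 3.85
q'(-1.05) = -8.32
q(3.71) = 59.85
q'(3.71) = 31.85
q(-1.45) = 7.85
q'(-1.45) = -11.70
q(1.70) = 12.87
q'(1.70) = 14.89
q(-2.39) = 22.57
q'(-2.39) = -19.63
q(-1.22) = 5.38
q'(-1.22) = -9.76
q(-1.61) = 9.83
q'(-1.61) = -13.05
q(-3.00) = 36.12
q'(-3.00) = -24.78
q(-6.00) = 148.44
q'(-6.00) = -50.10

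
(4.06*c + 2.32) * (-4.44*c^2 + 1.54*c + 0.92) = -18.0264*c^3 - 4.0484*c^2 + 7.308*c + 2.1344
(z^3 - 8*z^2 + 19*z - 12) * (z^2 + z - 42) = z^5 - 7*z^4 - 31*z^3 + 343*z^2 - 810*z + 504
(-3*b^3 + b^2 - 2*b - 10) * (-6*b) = 18*b^4 - 6*b^3 + 12*b^2 + 60*b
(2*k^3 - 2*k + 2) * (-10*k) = -20*k^4 + 20*k^2 - 20*k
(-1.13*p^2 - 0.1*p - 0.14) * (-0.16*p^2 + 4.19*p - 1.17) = 0.1808*p^4 - 4.7187*p^3 + 0.9255*p^2 - 0.4696*p + 0.1638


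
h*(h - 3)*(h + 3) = h^3 - 9*h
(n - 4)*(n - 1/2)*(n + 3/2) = n^3 - 3*n^2 - 19*n/4 + 3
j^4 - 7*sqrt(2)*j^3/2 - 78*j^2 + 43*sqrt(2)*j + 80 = (j - 8*sqrt(2))*(j - sqrt(2))*(j + sqrt(2)/2)*(j + 5*sqrt(2))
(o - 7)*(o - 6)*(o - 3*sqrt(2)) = o^3 - 13*o^2 - 3*sqrt(2)*o^2 + 42*o + 39*sqrt(2)*o - 126*sqrt(2)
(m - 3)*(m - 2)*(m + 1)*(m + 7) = m^4 + 3*m^3 - 27*m^2 + 13*m + 42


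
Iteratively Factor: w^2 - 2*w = (w - 2)*(w)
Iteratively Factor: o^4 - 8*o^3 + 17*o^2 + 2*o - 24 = (o - 4)*(o^3 - 4*o^2 + o + 6) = (o - 4)*(o - 2)*(o^2 - 2*o - 3) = (o - 4)*(o - 2)*(o + 1)*(o - 3)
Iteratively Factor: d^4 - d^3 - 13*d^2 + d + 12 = (d - 1)*(d^3 - 13*d - 12) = (d - 4)*(d - 1)*(d^2 + 4*d + 3) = (d - 4)*(d - 1)*(d + 3)*(d + 1)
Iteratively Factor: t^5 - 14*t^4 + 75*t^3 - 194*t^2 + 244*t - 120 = (t - 2)*(t^4 - 12*t^3 + 51*t^2 - 92*t + 60) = (t - 2)^2*(t^3 - 10*t^2 + 31*t - 30) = (t - 3)*(t - 2)^2*(t^2 - 7*t + 10) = (t - 3)*(t - 2)^3*(t - 5)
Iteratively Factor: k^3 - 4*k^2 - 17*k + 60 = (k - 5)*(k^2 + k - 12) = (k - 5)*(k - 3)*(k + 4)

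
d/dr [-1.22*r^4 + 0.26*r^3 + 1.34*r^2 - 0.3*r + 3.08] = -4.88*r^3 + 0.78*r^2 + 2.68*r - 0.3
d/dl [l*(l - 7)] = 2*l - 7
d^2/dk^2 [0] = 0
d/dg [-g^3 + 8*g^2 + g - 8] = -3*g^2 + 16*g + 1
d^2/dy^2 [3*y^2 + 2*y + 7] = 6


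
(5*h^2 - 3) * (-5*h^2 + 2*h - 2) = -25*h^4 + 10*h^3 + 5*h^2 - 6*h + 6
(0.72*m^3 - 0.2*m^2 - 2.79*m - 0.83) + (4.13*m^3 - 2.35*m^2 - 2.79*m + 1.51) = 4.85*m^3 - 2.55*m^2 - 5.58*m + 0.68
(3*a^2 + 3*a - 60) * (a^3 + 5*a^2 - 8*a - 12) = 3*a^5 + 18*a^4 - 69*a^3 - 360*a^2 + 444*a + 720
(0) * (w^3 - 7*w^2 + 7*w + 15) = 0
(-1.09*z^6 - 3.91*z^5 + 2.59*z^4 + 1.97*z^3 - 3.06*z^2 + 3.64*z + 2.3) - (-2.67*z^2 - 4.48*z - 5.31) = -1.09*z^6 - 3.91*z^5 + 2.59*z^4 + 1.97*z^3 - 0.39*z^2 + 8.12*z + 7.61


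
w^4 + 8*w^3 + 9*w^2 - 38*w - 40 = (w - 2)*(w + 1)*(w + 4)*(w + 5)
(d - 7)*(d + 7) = d^2 - 49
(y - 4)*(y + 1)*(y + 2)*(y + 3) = y^4 + 2*y^3 - 13*y^2 - 38*y - 24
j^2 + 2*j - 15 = (j - 3)*(j + 5)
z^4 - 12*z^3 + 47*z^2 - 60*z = z*(z - 5)*(z - 4)*(z - 3)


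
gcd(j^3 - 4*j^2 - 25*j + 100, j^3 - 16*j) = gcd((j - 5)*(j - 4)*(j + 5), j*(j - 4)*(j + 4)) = j - 4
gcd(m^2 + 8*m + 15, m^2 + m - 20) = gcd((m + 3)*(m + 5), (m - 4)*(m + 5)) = m + 5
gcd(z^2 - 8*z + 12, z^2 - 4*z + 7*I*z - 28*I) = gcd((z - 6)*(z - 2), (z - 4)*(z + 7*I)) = 1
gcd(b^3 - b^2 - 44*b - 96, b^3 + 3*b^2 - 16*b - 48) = b^2 + 7*b + 12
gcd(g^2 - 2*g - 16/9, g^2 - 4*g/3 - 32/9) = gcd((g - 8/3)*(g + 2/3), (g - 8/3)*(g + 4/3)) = g - 8/3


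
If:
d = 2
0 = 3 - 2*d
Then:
No Solution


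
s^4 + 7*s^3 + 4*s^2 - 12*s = s*(s - 1)*(s + 2)*(s + 6)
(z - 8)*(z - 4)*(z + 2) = z^3 - 10*z^2 + 8*z + 64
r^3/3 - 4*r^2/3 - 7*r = r*(r/3 + 1)*(r - 7)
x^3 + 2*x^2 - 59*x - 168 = (x - 8)*(x + 3)*(x + 7)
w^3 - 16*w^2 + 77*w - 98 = (w - 7)^2*(w - 2)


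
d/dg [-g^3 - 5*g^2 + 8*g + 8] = -3*g^2 - 10*g + 8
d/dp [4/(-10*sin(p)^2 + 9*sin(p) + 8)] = 4*(20*sin(p) - 9)*cos(p)/(-10*sin(p)^2 + 9*sin(p) + 8)^2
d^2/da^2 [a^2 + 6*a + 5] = 2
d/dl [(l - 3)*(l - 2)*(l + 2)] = 3*l^2 - 6*l - 4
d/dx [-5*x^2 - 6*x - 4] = -10*x - 6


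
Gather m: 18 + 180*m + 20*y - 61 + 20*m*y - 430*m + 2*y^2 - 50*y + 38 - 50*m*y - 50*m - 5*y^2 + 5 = m*(-30*y - 300) - 3*y^2 - 30*y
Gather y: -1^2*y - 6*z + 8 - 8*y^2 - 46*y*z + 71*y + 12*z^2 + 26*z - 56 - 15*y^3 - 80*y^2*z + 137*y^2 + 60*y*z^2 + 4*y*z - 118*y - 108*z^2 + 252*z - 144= -15*y^3 + y^2*(129 - 80*z) + y*(60*z^2 - 42*z - 48) - 96*z^2 + 272*z - 192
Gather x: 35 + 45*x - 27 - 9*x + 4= 36*x + 12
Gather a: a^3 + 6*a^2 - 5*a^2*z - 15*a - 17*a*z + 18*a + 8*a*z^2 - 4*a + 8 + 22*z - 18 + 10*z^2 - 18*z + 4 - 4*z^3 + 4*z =a^3 + a^2*(6 - 5*z) + a*(8*z^2 - 17*z - 1) - 4*z^3 + 10*z^2 + 8*z - 6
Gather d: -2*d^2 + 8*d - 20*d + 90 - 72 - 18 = -2*d^2 - 12*d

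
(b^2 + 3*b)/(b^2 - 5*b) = (b + 3)/(b - 5)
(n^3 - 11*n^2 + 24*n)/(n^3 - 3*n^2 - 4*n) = (-n^2 + 11*n - 24)/(-n^2 + 3*n + 4)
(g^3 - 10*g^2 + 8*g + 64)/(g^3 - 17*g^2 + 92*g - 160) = (g + 2)/(g - 5)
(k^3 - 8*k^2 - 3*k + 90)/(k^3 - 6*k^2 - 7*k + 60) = (k - 6)/(k - 4)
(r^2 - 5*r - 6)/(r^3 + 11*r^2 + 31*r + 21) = (r - 6)/(r^2 + 10*r + 21)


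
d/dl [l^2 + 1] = 2*l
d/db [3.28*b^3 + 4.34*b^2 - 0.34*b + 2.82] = 9.84*b^2 + 8.68*b - 0.34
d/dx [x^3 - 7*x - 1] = 3*x^2 - 7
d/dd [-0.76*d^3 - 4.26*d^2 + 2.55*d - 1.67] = -2.28*d^2 - 8.52*d + 2.55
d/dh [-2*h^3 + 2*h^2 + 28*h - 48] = -6*h^2 + 4*h + 28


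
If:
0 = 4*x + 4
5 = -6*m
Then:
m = -5/6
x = -1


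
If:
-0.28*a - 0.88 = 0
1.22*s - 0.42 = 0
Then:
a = -3.14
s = 0.34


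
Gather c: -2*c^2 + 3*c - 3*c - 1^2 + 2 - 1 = -2*c^2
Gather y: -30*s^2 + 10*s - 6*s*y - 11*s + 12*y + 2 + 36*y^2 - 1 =-30*s^2 - s + 36*y^2 + y*(12 - 6*s) + 1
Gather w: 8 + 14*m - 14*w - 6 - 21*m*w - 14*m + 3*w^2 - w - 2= 3*w^2 + w*(-21*m - 15)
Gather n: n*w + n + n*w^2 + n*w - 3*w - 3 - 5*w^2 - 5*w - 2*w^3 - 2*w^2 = n*(w^2 + 2*w + 1) - 2*w^3 - 7*w^2 - 8*w - 3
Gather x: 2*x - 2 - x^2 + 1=-x^2 + 2*x - 1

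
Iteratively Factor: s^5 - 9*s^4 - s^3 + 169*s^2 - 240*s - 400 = (s - 5)*(s^4 - 4*s^3 - 21*s^2 + 64*s + 80) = (s - 5)*(s - 4)*(s^3 - 21*s - 20) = (s - 5)*(s - 4)*(s + 4)*(s^2 - 4*s - 5) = (s - 5)*(s - 4)*(s + 1)*(s + 4)*(s - 5)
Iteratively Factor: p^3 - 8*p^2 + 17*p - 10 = (p - 2)*(p^2 - 6*p + 5) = (p - 2)*(p - 1)*(p - 5)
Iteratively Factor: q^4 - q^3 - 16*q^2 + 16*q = (q + 4)*(q^3 - 5*q^2 + 4*q) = q*(q + 4)*(q^2 - 5*q + 4) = q*(q - 1)*(q + 4)*(q - 4)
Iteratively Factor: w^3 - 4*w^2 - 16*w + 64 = (w + 4)*(w^2 - 8*w + 16) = (w - 4)*(w + 4)*(w - 4)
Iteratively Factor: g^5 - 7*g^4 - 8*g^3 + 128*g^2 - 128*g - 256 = (g - 4)*(g^4 - 3*g^3 - 20*g^2 + 48*g + 64) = (g - 4)*(g + 1)*(g^3 - 4*g^2 - 16*g + 64) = (g - 4)*(g + 1)*(g + 4)*(g^2 - 8*g + 16) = (g - 4)^2*(g + 1)*(g + 4)*(g - 4)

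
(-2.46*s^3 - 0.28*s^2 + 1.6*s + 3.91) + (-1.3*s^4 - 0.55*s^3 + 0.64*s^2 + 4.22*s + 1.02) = -1.3*s^4 - 3.01*s^3 + 0.36*s^2 + 5.82*s + 4.93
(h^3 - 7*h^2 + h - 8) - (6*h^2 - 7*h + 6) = h^3 - 13*h^2 + 8*h - 14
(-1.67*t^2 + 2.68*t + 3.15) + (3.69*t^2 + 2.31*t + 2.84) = 2.02*t^2 + 4.99*t + 5.99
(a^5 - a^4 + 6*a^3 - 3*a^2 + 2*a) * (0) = 0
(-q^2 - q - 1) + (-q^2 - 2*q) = -2*q^2 - 3*q - 1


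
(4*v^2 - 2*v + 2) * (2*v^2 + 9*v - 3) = 8*v^4 + 32*v^3 - 26*v^2 + 24*v - 6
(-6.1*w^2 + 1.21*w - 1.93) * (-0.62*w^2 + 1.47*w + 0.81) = 3.782*w^4 - 9.7172*w^3 - 1.9657*w^2 - 1.857*w - 1.5633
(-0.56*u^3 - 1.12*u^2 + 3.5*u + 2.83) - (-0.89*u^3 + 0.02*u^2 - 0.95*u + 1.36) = 0.33*u^3 - 1.14*u^2 + 4.45*u + 1.47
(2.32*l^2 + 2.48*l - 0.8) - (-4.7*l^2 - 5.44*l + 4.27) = 7.02*l^2 + 7.92*l - 5.07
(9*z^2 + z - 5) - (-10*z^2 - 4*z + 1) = 19*z^2 + 5*z - 6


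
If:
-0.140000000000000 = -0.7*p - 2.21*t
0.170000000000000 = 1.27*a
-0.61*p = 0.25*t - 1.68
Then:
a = 0.13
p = 3.14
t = -0.93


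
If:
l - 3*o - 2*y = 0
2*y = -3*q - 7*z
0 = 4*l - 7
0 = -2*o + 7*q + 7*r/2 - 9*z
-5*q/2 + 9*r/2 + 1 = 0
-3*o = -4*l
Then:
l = 7/4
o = 7/3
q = 3073/3226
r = 2971/9678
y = -21/8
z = 2205/6452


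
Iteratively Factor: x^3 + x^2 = (x)*(x^2 + x) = x*(x + 1)*(x)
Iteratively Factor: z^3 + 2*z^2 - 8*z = (z - 2)*(z^2 + 4*z) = z*(z - 2)*(z + 4)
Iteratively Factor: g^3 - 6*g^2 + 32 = (g - 4)*(g^2 - 2*g - 8) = (g - 4)*(g + 2)*(g - 4)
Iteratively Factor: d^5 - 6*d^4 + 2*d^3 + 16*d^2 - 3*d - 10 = (d + 1)*(d^4 - 7*d^3 + 9*d^2 + 7*d - 10) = (d - 1)*(d + 1)*(d^3 - 6*d^2 + 3*d + 10) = (d - 1)*(d + 1)^2*(d^2 - 7*d + 10) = (d - 2)*(d - 1)*(d + 1)^2*(d - 5)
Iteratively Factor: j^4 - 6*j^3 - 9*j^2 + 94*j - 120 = (j - 2)*(j^3 - 4*j^2 - 17*j + 60) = (j - 5)*(j - 2)*(j^2 + j - 12) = (j - 5)*(j - 3)*(j - 2)*(j + 4)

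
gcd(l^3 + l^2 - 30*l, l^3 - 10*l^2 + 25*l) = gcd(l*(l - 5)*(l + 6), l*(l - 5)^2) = l^2 - 5*l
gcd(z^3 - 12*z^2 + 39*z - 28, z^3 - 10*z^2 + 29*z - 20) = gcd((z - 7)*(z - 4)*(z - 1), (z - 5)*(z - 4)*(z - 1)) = z^2 - 5*z + 4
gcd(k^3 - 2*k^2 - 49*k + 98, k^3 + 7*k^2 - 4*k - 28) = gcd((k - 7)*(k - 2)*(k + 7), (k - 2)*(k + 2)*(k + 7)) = k^2 + 5*k - 14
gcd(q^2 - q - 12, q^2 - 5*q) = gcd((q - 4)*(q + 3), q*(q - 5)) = 1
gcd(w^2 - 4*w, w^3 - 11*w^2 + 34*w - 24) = w - 4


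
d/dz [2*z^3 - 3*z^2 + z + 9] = 6*z^2 - 6*z + 1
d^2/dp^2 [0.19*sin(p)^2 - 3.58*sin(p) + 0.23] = 3.58*sin(p) + 0.38*cos(2*p)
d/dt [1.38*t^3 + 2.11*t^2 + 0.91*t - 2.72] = 4.14*t^2 + 4.22*t + 0.91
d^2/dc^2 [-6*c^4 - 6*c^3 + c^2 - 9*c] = -72*c^2 - 36*c + 2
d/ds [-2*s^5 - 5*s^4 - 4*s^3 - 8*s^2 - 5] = 2*s*(-5*s^3 - 10*s^2 - 6*s - 8)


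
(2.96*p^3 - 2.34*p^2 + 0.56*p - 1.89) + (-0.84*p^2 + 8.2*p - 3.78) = 2.96*p^3 - 3.18*p^2 + 8.76*p - 5.67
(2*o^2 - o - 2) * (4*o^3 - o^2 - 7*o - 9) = 8*o^5 - 6*o^4 - 21*o^3 - 9*o^2 + 23*o + 18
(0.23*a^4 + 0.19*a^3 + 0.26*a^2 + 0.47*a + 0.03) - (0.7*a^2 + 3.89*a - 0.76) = 0.23*a^4 + 0.19*a^3 - 0.44*a^2 - 3.42*a + 0.79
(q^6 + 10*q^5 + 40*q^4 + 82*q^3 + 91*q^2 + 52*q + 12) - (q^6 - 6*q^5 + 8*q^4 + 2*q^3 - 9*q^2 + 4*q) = 16*q^5 + 32*q^4 + 80*q^3 + 100*q^2 + 48*q + 12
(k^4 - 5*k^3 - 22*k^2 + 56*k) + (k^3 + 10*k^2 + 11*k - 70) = k^4 - 4*k^3 - 12*k^2 + 67*k - 70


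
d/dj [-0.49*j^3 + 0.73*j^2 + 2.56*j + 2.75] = -1.47*j^2 + 1.46*j + 2.56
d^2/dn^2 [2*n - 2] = 0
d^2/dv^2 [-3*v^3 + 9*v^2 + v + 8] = 18 - 18*v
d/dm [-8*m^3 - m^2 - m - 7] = -24*m^2 - 2*m - 1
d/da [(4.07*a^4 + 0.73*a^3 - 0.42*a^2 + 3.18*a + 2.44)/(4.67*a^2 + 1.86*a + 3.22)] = (38.0138*a^5 + 26.1197*a^4 + 55.1372*a^3 - 8.58*a^2 - 25.4944*a + 5.7012)/(21.8089*a^4 + 17.3724*a^3 + 33.5344*a^2 + 11.9784*a + 10.3684)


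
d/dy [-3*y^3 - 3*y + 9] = -9*y^2 - 3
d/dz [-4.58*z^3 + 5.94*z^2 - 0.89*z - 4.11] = -13.74*z^2 + 11.88*z - 0.89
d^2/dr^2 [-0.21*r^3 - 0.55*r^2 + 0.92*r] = -1.26*r - 1.1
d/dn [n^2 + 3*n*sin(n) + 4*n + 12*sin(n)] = 3*n*cos(n) + 2*n + 3*sin(n) + 12*cos(n) + 4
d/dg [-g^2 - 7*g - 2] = -2*g - 7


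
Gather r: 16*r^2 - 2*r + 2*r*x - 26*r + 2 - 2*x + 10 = 16*r^2 + r*(2*x - 28) - 2*x + 12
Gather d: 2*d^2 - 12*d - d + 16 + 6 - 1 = 2*d^2 - 13*d + 21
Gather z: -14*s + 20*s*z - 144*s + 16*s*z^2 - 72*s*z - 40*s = 16*s*z^2 - 52*s*z - 198*s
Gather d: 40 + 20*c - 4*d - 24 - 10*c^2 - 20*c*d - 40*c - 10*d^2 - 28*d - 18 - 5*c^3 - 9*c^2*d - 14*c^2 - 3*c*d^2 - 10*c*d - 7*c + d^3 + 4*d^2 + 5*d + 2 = -5*c^3 - 24*c^2 - 27*c + d^3 + d^2*(-3*c - 6) + d*(-9*c^2 - 30*c - 27)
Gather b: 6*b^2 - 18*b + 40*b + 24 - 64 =6*b^2 + 22*b - 40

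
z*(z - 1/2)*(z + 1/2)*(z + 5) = z^4 + 5*z^3 - z^2/4 - 5*z/4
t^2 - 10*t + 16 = (t - 8)*(t - 2)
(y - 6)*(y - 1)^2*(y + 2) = y^4 - 6*y^3 - 3*y^2 + 20*y - 12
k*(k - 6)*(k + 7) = k^3 + k^2 - 42*k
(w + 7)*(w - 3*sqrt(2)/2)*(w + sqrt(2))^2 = w^4 + sqrt(2)*w^3/2 + 7*w^3 - 4*w^2 + 7*sqrt(2)*w^2/2 - 28*w - 3*sqrt(2)*w - 21*sqrt(2)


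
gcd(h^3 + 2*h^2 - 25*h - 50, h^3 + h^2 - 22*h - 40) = h^2 - 3*h - 10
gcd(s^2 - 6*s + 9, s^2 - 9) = s - 3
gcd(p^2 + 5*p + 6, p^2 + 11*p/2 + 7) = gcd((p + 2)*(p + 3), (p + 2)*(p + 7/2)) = p + 2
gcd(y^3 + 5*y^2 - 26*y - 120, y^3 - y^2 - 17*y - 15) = y - 5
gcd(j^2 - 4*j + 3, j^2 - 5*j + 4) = j - 1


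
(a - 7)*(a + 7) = a^2 - 49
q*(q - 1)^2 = q^3 - 2*q^2 + q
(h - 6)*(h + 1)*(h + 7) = h^3 + 2*h^2 - 41*h - 42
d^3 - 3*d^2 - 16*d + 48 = (d - 4)*(d - 3)*(d + 4)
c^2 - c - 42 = (c - 7)*(c + 6)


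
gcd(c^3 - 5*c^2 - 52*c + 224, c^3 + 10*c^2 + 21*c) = c + 7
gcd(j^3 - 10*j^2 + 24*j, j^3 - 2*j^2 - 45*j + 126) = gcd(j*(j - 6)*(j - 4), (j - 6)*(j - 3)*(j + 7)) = j - 6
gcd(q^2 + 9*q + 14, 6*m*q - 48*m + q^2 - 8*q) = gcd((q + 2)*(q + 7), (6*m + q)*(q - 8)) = 1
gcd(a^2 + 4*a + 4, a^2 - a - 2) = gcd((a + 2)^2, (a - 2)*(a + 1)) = 1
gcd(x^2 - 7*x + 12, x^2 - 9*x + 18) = x - 3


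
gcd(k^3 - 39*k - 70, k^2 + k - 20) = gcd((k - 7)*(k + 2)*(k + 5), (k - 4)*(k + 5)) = k + 5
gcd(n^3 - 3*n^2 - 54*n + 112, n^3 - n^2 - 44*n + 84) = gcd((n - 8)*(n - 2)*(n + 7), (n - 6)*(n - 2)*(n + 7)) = n^2 + 5*n - 14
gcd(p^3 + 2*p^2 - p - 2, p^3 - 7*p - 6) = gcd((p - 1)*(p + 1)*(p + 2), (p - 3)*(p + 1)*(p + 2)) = p^2 + 3*p + 2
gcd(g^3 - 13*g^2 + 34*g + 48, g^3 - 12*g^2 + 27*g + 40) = g^2 - 7*g - 8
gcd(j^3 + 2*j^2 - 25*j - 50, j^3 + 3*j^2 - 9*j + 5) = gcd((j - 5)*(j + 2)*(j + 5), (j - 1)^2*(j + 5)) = j + 5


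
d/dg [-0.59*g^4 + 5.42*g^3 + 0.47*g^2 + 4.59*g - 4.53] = -2.36*g^3 + 16.26*g^2 + 0.94*g + 4.59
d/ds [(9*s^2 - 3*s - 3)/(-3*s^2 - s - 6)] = 3*(-6*s^2 - 42*s + 5)/(9*s^4 + 6*s^3 + 37*s^2 + 12*s + 36)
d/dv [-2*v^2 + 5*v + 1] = 5 - 4*v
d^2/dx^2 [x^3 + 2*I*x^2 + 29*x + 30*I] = 6*x + 4*I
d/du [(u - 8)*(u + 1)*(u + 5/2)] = 3*u^2 - 9*u - 51/2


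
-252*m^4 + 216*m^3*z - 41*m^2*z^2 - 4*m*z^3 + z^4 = (-6*m + z)*(-3*m + z)*(-2*m + z)*(7*m + z)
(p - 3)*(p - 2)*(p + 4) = p^3 - p^2 - 14*p + 24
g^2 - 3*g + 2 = (g - 2)*(g - 1)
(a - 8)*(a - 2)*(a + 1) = a^3 - 9*a^2 + 6*a + 16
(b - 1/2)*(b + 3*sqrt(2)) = b^2 - b/2 + 3*sqrt(2)*b - 3*sqrt(2)/2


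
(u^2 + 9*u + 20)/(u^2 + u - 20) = (u + 4)/(u - 4)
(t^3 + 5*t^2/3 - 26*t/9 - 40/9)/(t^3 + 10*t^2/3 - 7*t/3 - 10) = (t + 4/3)/(t + 3)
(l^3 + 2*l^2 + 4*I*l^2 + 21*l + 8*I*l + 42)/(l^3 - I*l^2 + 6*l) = (l^2 + l*(2 + 7*I) + 14*I)/(l*(l + 2*I))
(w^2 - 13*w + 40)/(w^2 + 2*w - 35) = (w - 8)/(w + 7)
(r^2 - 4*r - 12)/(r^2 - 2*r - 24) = (r + 2)/(r + 4)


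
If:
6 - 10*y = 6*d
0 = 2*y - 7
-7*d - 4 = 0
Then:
No Solution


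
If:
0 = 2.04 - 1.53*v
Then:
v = 1.33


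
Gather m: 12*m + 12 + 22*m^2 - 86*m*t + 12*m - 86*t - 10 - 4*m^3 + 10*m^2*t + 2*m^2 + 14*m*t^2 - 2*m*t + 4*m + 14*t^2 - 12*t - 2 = -4*m^3 + m^2*(10*t + 24) + m*(14*t^2 - 88*t + 28) + 14*t^2 - 98*t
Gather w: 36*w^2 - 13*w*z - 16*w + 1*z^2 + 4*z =36*w^2 + w*(-13*z - 16) + z^2 + 4*z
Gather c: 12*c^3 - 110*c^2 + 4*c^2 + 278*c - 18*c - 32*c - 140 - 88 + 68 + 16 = 12*c^3 - 106*c^2 + 228*c - 144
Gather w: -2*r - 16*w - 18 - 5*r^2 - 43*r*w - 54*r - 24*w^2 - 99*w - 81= -5*r^2 - 56*r - 24*w^2 + w*(-43*r - 115) - 99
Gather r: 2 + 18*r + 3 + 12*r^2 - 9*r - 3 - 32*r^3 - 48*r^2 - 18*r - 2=-32*r^3 - 36*r^2 - 9*r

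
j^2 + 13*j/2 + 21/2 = (j + 3)*(j + 7/2)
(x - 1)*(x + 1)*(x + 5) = x^3 + 5*x^2 - x - 5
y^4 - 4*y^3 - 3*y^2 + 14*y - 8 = (y - 4)*(y - 1)^2*(y + 2)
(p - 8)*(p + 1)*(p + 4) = p^3 - 3*p^2 - 36*p - 32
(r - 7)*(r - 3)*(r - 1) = r^3 - 11*r^2 + 31*r - 21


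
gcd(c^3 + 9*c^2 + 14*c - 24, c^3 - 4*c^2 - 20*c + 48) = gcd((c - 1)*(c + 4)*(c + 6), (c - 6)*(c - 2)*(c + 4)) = c + 4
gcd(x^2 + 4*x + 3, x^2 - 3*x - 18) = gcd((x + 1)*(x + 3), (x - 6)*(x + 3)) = x + 3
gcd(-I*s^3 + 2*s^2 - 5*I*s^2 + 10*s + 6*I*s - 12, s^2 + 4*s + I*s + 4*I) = 1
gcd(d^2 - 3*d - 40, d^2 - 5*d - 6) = 1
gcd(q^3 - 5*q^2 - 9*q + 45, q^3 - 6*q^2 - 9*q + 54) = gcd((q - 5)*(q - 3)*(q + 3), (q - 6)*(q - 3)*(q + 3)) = q^2 - 9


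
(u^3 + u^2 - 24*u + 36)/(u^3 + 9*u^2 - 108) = (u - 2)/(u + 6)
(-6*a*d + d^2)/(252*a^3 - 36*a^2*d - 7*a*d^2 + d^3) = -d/(42*a^2 + a*d - d^2)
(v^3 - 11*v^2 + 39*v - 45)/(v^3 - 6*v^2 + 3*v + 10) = (v^2 - 6*v + 9)/(v^2 - v - 2)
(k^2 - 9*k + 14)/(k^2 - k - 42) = (k - 2)/(k + 6)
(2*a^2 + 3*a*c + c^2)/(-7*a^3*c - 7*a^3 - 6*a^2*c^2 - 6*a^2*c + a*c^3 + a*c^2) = (-2*a - c)/(a*(7*a*c + 7*a - c^2 - c))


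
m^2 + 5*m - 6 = (m - 1)*(m + 6)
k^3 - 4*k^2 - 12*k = k*(k - 6)*(k + 2)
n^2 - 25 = (n - 5)*(n + 5)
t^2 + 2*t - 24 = (t - 4)*(t + 6)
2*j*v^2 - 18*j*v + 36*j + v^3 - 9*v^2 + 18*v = (2*j + v)*(v - 6)*(v - 3)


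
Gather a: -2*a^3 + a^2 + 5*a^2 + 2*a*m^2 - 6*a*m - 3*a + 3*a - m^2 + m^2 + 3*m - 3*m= -2*a^3 + 6*a^2 + a*(2*m^2 - 6*m)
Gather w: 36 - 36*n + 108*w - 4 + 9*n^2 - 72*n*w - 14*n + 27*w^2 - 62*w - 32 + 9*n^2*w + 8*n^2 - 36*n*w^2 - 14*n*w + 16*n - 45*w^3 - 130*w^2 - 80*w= 17*n^2 - 34*n - 45*w^3 + w^2*(-36*n - 103) + w*(9*n^2 - 86*n - 34)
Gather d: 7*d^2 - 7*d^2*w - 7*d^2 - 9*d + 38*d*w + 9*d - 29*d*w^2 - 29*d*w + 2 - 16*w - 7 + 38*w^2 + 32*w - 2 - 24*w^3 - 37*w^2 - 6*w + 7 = -7*d^2*w + d*(-29*w^2 + 9*w) - 24*w^3 + w^2 + 10*w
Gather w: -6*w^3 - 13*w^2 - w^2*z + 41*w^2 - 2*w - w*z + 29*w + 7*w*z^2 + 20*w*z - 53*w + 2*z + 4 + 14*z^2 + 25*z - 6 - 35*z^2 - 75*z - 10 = -6*w^3 + w^2*(28 - z) + w*(7*z^2 + 19*z - 26) - 21*z^2 - 48*z - 12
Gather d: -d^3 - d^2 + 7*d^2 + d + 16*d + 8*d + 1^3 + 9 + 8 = -d^3 + 6*d^2 + 25*d + 18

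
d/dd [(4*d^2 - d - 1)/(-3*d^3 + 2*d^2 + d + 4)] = 3*(4*d^4 - 2*d^3 - d^2 + 12*d - 1)/(9*d^6 - 12*d^5 - 2*d^4 - 20*d^3 + 17*d^2 + 8*d + 16)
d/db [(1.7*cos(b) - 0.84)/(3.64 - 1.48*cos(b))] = -4.9448*sin(b)/(1.48*cos(b) - 3.64)^2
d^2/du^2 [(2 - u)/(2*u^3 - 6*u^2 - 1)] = 12*(6*u^2*(u - 2)^3 + (u^2 - 2*u + (u - 2)*(u - 1))*(-2*u^3 + 6*u^2 + 1))/(-2*u^3 + 6*u^2 + 1)^3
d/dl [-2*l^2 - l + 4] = -4*l - 1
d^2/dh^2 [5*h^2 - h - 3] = 10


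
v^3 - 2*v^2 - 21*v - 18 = (v - 6)*(v + 1)*(v + 3)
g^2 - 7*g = g*(g - 7)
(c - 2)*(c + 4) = c^2 + 2*c - 8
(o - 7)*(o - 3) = o^2 - 10*o + 21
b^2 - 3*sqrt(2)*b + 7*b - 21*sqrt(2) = (b + 7)*(b - 3*sqrt(2))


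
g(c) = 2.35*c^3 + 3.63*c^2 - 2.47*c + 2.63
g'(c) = 7.05*c^2 + 7.26*c - 2.47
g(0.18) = 2.32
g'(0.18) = -0.93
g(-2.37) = -2.41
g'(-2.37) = 19.92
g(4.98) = 370.59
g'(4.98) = 208.53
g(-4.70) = -149.56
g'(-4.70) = 119.14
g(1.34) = 11.49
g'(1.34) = 19.92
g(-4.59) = -136.81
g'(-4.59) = 112.74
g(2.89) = 82.53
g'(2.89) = 77.39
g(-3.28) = -33.14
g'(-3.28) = 49.56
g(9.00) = 1987.58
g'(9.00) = 633.92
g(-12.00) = -3505.81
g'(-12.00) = 925.61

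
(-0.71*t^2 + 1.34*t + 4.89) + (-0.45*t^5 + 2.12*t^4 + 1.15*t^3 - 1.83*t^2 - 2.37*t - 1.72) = -0.45*t^5 + 2.12*t^4 + 1.15*t^3 - 2.54*t^2 - 1.03*t + 3.17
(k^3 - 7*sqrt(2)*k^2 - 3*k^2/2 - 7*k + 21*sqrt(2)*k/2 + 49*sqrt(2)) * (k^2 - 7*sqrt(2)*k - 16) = k^5 - 14*sqrt(2)*k^4 - 3*k^4/2 + 21*sqrt(2)*k^3 + 75*k^3 - 123*k^2 + 210*sqrt(2)*k^2 - 574*k - 168*sqrt(2)*k - 784*sqrt(2)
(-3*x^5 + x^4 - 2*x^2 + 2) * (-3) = 9*x^5 - 3*x^4 + 6*x^2 - 6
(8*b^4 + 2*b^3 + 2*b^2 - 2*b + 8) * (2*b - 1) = 16*b^5 - 4*b^4 + 2*b^3 - 6*b^2 + 18*b - 8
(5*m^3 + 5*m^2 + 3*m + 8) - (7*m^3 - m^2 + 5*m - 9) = -2*m^3 + 6*m^2 - 2*m + 17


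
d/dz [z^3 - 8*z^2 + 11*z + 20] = 3*z^2 - 16*z + 11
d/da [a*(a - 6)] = 2*a - 6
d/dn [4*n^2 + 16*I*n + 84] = 8*n + 16*I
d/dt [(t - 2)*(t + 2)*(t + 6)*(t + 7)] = 4*t^3 + 39*t^2 + 76*t - 52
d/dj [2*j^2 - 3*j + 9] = 4*j - 3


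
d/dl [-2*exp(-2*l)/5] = 4*exp(-2*l)/5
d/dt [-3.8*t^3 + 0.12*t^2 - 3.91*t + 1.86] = -11.4*t^2 + 0.24*t - 3.91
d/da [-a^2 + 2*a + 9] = 2 - 2*a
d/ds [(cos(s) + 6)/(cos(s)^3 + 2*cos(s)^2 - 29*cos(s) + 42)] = (51*cos(s)/2 + 10*cos(2*s) + cos(3*s)/2 - 206)*sin(s)/(cos(s)^3 + 2*cos(s)^2 - 29*cos(s) + 42)^2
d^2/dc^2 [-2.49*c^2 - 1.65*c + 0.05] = -4.98000000000000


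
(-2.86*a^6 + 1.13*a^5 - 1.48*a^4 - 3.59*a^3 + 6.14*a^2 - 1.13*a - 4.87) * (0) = 0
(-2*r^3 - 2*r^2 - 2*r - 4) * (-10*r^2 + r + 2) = 20*r^5 + 18*r^4 + 14*r^3 + 34*r^2 - 8*r - 8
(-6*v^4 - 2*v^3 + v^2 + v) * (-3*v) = 18*v^5 + 6*v^4 - 3*v^3 - 3*v^2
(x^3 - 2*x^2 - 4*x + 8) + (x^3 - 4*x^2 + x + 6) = 2*x^3 - 6*x^2 - 3*x + 14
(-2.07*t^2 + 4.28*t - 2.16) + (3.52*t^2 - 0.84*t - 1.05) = 1.45*t^2 + 3.44*t - 3.21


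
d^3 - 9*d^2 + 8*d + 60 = (d - 6)*(d - 5)*(d + 2)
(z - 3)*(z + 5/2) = z^2 - z/2 - 15/2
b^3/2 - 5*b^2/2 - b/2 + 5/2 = (b/2 + 1/2)*(b - 5)*(b - 1)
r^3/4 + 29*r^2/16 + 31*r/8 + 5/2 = (r/4 + 1)*(r + 5/4)*(r + 2)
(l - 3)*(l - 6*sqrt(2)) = l^2 - 6*sqrt(2)*l - 3*l + 18*sqrt(2)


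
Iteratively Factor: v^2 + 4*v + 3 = (v + 1)*(v + 3)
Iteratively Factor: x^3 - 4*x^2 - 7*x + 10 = (x - 5)*(x^2 + x - 2) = (x - 5)*(x + 2)*(x - 1)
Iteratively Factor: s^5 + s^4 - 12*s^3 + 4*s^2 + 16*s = (s + 1)*(s^4 - 12*s^2 + 16*s) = (s - 2)*(s + 1)*(s^3 + 2*s^2 - 8*s) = s*(s - 2)*(s + 1)*(s^2 + 2*s - 8) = s*(s - 2)*(s + 1)*(s + 4)*(s - 2)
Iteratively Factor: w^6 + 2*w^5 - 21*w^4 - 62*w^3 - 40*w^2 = (w + 1)*(w^5 + w^4 - 22*w^3 - 40*w^2) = (w + 1)*(w + 2)*(w^4 - w^3 - 20*w^2) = w*(w + 1)*(w + 2)*(w^3 - w^2 - 20*w) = w*(w + 1)*(w + 2)*(w + 4)*(w^2 - 5*w) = w^2*(w + 1)*(w + 2)*(w + 4)*(w - 5)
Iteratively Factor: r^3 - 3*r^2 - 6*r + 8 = (r + 2)*(r^2 - 5*r + 4) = (r - 1)*(r + 2)*(r - 4)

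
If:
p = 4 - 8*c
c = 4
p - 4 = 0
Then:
No Solution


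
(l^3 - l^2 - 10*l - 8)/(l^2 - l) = (l^3 - l^2 - 10*l - 8)/(l*(l - 1))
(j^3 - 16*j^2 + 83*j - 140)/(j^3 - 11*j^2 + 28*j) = (j - 5)/j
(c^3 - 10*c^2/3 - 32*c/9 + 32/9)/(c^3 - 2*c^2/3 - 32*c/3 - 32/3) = (c - 2/3)/(c + 2)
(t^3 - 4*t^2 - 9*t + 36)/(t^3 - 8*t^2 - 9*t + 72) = (t - 4)/(t - 8)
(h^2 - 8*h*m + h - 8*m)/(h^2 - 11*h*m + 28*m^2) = (h^2 - 8*h*m + h - 8*m)/(h^2 - 11*h*m + 28*m^2)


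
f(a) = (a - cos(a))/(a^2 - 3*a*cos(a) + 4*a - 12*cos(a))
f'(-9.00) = -0.02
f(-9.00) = -0.26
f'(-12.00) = -0.02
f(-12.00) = -0.11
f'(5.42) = 0.05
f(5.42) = 0.15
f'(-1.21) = -0.30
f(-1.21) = 0.25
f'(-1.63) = -0.82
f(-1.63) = 0.46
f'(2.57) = -0.02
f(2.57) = 0.10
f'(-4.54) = -4.78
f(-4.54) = -2.01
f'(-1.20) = -0.29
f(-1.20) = 0.24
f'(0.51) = -0.12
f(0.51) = 0.04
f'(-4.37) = -10.89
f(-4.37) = -3.24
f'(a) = (a - cos(a))*(-3*a*sin(a) - 2*a - 12*sin(a) + 3*cos(a) - 4)/(a^2 - 3*a*cos(a) + 4*a - 12*cos(a))^2 + (sin(a) + 1)/(a^2 - 3*a*cos(a) + 4*a - 12*cos(a)) = (-2*a^2*sin(a) - a^2 - 8*a*sin(a) + 2*a*cos(a) - 3*cos(a)^2 - 8*cos(a))/((a + 4)^2*(a - 3*cos(a))^2)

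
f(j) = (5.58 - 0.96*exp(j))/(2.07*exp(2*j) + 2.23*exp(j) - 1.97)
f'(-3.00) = -0.17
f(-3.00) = -2.98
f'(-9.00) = 0.00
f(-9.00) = -2.83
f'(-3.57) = -0.09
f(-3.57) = -2.91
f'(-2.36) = -0.40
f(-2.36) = -3.15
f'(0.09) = -4.21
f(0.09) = 1.54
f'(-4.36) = -0.04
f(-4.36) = -2.87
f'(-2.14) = -0.55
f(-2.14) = -3.26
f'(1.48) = -0.14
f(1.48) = 0.03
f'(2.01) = -0.03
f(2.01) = -0.01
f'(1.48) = -0.14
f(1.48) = 0.03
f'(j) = (5.58 - 0.96*exp(j))*(-4.14*exp(2*j) - 2.23*exp(j))/(2.07*exp(2*j) + 2.23*exp(j) - 1.97)^2 - 0.96*exp(j)/(2.07*exp(2*j) + 2.23*exp(j) - 1.97) = (1.9872*exp(2*j) - 23.1012*exp(j) - 10.5522)*exp(j)/(4.2849*exp(4*j) + 9.2322*exp(3*j) - 3.1829*exp(2*j) - 8.7862*exp(j) + 3.8809)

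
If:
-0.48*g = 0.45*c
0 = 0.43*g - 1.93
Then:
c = -4.79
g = 4.49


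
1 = 1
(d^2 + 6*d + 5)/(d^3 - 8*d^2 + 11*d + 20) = (d + 5)/(d^2 - 9*d + 20)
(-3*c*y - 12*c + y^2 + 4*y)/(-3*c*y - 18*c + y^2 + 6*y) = (y + 4)/(y + 6)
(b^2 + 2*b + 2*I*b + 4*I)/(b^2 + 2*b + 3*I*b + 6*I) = (b + 2*I)/(b + 3*I)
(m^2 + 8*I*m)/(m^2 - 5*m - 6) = m*(m + 8*I)/(m^2 - 5*m - 6)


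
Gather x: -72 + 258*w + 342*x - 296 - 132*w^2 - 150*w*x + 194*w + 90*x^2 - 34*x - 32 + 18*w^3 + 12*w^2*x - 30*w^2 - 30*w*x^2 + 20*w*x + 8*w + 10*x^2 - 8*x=18*w^3 - 162*w^2 + 460*w + x^2*(100 - 30*w) + x*(12*w^2 - 130*w + 300) - 400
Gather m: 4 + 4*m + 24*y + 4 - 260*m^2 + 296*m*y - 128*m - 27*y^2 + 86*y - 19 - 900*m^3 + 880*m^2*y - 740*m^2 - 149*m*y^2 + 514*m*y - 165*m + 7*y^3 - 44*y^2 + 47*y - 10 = -900*m^3 + m^2*(880*y - 1000) + m*(-149*y^2 + 810*y - 289) + 7*y^3 - 71*y^2 + 157*y - 21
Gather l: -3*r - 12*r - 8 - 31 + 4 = -15*r - 35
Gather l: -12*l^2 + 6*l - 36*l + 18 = -12*l^2 - 30*l + 18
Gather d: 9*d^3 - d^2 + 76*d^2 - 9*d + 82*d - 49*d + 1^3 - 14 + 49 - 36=9*d^3 + 75*d^2 + 24*d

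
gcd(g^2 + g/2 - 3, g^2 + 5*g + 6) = g + 2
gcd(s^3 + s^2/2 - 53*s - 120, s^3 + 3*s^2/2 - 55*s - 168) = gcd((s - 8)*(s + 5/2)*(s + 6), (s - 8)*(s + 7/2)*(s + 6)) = s^2 - 2*s - 48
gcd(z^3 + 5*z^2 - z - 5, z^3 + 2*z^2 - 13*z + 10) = z^2 + 4*z - 5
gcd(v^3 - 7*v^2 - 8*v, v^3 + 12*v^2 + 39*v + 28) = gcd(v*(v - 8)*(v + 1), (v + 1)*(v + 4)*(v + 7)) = v + 1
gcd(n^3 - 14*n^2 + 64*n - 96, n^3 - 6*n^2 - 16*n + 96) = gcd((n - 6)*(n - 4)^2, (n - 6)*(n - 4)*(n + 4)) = n^2 - 10*n + 24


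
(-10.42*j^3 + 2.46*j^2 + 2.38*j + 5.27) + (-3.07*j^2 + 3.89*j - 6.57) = -10.42*j^3 - 0.61*j^2 + 6.27*j - 1.3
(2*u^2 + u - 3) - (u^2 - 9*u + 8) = u^2 + 10*u - 11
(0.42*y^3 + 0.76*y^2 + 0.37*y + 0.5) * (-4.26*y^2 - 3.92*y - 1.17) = -1.7892*y^5 - 4.884*y^4 - 5.0468*y^3 - 4.4696*y^2 - 2.3929*y - 0.585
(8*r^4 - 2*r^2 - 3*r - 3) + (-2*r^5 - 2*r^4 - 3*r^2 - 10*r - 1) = -2*r^5 + 6*r^4 - 5*r^2 - 13*r - 4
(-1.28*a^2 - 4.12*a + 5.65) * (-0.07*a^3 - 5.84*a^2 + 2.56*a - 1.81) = 0.0896*a^5 + 7.7636*a^4 + 20.3885*a^3 - 41.2264*a^2 + 21.9212*a - 10.2265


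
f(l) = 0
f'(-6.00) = 0.00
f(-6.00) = 0.00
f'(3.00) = 0.00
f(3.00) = 0.00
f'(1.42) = 0.00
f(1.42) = 0.00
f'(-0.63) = 0.00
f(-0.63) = 0.00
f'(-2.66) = 0.00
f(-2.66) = 0.00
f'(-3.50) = 0.00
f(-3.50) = 0.00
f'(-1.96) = 0.00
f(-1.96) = 0.00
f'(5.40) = 0.00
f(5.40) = 0.00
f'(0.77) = 0.00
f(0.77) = 0.00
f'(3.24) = 0.00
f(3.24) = 0.00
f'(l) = 0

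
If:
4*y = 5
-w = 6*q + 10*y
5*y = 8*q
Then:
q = 25/32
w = -275/16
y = 5/4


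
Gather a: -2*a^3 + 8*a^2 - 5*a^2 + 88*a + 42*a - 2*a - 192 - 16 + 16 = -2*a^3 + 3*a^2 + 128*a - 192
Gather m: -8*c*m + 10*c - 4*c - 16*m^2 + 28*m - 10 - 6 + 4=6*c - 16*m^2 + m*(28 - 8*c) - 12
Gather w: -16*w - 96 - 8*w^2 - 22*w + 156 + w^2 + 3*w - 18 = -7*w^2 - 35*w + 42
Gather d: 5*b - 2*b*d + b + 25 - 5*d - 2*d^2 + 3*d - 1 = 6*b - 2*d^2 + d*(-2*b - 2) + 24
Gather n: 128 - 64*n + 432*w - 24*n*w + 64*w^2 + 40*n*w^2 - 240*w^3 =n*(40*w^2 - 24*w - 64) - 240*w^3 + 64*w^2 + 432*w + 128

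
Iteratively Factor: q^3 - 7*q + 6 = (q - 1)*(q^2 + q - 6) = (q - 1)*(q + 3)*(q - 2)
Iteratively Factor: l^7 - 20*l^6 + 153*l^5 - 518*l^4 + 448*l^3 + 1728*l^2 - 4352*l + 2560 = (l - 4)*(l^6 - 16*l^5 + 89*l^4 - 162*l^3 - 200*l^2 + 928*l - 640) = (l - 4)^2*(l^5 - 12*l^4 + 41*l^3 + 2*l^2 - 192*l + 160) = (l - 5)*(l - 4)^2*(l^4 - 7*l^3 + 6*l^2 + 32*l - 32) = (l - 5)*(l - 4)^2*(l - 1)*(l^3 - 6*l^2 + 32) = (l - 5)*(l - 4)^3*(l - 1)*(l^2 - 2*l - 8) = (l - 5)*(l - 4)^3*(l - 1)*(l + 2)*(l - 4)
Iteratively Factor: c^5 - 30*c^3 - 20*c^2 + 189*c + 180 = (c + 1)*(c^4 - c^3 - 29*c^2 + 9*c + 180) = (c - 5)*(c + 1)*(c^3 + 4*c^2 - 9*c - 36) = (c - 5)*(c + 1)*(c + 4)*(c^2 - 9) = (c - 5)*(c - 3)*(c + 1)*(c + 4)*(c + 3)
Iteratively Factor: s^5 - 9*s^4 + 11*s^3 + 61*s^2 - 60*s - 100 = (s + 2)*(s^4 - 11*s^3 + 33*s^2 - 5*s - 50) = (s + 1)*(s + 2)*(s^3 - 12*s^2 + 45*s - 50) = (s - 5)*(s + 1)*(s + 2)*(s^2 - 7*s + 10) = (s - 5)^2*(s + 1)*(s + 2)*(s - 2)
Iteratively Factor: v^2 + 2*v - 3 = (v - 1)*(v + 3)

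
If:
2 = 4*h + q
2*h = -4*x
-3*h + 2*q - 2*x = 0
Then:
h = 2/5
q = 2/5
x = -1/5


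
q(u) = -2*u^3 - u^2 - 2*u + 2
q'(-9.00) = -470.00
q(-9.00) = 1397.00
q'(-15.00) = -1322.00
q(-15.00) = 6557.00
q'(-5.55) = -175.72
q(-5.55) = 324.21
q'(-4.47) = -112.95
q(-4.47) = 169.59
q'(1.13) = -11.92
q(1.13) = -4.42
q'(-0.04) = -1.93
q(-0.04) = 2.08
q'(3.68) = -90.61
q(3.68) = -118.57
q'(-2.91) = -46.99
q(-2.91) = 48.64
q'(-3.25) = -58.88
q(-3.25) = 66.59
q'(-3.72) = -77.59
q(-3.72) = 98.56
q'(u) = -6*u^2 - 2*u - 2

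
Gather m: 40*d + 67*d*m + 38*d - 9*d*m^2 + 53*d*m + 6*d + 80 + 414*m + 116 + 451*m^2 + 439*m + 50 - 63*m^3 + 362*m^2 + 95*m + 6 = 84*d - 63*m^3 + m^2*(813 - 9*d) + m*(120*d + 948) + 252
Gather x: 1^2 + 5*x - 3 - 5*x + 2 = 0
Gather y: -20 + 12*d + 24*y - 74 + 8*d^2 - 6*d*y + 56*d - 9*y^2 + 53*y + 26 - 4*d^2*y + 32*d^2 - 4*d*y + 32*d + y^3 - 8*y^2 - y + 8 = 40*d^2 + 100*d + y^3 - 17*y^2 + y*(-4*d^2 - 10*d + 76) - 60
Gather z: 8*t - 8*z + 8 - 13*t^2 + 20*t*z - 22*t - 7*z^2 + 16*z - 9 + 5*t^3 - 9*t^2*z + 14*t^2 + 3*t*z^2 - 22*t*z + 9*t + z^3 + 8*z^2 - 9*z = 5*t^3 + t^2 - 5*t + z^3 + z^2*(3*t + 1) + z*(-9*t^2 - 2*t - 1) - 1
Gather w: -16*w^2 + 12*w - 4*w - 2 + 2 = -16*w^2 + 8*w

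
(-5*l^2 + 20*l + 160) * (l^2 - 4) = -5*l^4 + 20*l^3 + 180*l^2 - 80*l - 640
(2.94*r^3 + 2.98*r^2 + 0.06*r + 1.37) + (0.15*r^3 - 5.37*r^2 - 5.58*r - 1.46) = 3.09*r^3 - 2.39*r^2 - 5.52*r - 0.0899999999999999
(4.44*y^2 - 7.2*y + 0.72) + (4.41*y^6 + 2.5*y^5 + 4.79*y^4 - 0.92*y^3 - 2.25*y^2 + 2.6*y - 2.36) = 4.41*y^6 + 2.5*y^5 + 4.79*y^4 - 0.92*y^3 + 2.19*y^2 - 4.6*y - 1.64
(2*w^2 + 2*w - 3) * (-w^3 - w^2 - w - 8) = -2*w^5 - 4*w^4 - w^3 - 15*w^2 - 13*w + 24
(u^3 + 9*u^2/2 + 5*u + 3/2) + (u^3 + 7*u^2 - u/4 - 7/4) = 2*u^3 + 23*u^2/2 + 19*u/4 - 1/4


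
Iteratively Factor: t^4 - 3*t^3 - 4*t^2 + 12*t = (t)*(t^3 - 3*t^2 - 4*t + 12) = t*(t - 3)*(t^2 - 4) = t*(t - 3)*(t + 2)*(t - 2)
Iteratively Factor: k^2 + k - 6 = (k + 3)*(k - 2)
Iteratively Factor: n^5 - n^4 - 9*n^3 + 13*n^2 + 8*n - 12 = (n + 3)*(n^4 - 4*n^3 + 3*n^2 + 4*n - 4) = (n + 1)*(n + 3)*(n^3 - 5*n^2 + 8*n - 4) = (n - 2)*(n + 1)*(n + 3)*(n^2 - 3*n + 2) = (n - 2)^2*(n + 1)*(n + 3)*(n - 1)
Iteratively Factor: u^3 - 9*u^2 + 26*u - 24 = (u - 4)*(u^2 - 5*u + 6) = (u - 4)*(u - 3)*(u - 2)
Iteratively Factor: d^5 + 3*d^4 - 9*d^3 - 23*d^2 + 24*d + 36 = (d + 3)*(d^4 - 9*d^2 + 4*d + 12) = (d + 1)*(d + 3)*(d^3 - d^2 - 8*d + 12) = (d - 2)*(d + 1)*(d + 3)*(d^2 + d - 6) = (d - 2)^2*(d + 1)*(d + 3)*(d + 3)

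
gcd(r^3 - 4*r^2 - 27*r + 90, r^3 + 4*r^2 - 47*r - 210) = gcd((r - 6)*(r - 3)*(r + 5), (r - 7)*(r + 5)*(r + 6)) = r + 5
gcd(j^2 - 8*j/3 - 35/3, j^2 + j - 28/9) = j + 7/3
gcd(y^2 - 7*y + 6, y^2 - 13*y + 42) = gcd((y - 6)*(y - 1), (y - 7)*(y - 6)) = y - 6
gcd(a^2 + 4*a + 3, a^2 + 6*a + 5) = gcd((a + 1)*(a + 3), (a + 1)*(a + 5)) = a + 1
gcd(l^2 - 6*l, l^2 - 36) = l - 6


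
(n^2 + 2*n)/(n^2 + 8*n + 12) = n/(n + 6)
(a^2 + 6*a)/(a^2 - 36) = a/(a - 6)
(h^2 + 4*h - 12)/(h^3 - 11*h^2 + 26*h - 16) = (h + 6)/(h^2 - 9*h + 8)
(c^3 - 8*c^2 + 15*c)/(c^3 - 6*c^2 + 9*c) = (c - 5)/(c - 3)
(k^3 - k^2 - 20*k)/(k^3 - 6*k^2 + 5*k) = (k + 4)/(k - 1)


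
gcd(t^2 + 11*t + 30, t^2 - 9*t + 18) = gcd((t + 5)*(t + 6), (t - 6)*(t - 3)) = 1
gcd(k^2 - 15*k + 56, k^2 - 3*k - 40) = k - 8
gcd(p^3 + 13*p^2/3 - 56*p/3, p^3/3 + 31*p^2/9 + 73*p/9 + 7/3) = p + 7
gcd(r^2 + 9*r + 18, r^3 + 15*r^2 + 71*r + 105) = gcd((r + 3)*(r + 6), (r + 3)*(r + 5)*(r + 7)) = r + 3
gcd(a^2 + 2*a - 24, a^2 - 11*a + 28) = a - 4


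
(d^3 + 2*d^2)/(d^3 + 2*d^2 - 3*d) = d*(d + 2)/(d^2 + 2*d - 3)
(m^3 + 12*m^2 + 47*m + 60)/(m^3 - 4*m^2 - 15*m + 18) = (m^2 + 9*m + 20)/(m^2 - 7*m + 6)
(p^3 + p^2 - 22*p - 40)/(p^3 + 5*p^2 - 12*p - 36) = (p^2 - p - 20)/(p^2 + 3*p - 18)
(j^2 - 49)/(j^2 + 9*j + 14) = (j - 7)/(j + 2)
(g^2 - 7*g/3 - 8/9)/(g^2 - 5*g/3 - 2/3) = (g - 8/3)/(g - 2)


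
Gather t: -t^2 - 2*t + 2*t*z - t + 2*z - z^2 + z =-t^2 + t*(2*z - 3) - z^2 + 3*z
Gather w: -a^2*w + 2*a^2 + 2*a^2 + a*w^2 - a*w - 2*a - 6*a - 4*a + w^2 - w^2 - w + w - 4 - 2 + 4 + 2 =4*a^2 + a*w^2 - 12*a + w*(-a^2 - a)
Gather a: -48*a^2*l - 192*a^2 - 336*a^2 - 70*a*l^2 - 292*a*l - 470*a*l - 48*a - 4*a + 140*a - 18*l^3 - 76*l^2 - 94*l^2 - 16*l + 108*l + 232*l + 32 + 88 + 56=a^2*(-48*l - 528) + a*(-70*l^2 - 762*l + 88) - 18*l^3 - 170*l^2 + 324*l + 176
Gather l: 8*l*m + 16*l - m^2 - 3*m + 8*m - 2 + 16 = l*(8*m + 16) - m^2 + 5*m + 14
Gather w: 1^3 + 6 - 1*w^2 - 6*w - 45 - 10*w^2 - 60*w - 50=-11*w^2 - 66*w - 88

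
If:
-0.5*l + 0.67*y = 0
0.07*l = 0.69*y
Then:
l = 0.00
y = 0.00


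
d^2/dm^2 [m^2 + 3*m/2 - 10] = 2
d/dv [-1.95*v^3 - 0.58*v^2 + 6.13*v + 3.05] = -5.85*v^2 - 1.16*v + 6.13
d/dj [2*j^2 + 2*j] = 4*j + 2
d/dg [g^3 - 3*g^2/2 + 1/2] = 3*g*(g - 1)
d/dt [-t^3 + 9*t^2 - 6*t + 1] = -3*t^2 + 18*t - 6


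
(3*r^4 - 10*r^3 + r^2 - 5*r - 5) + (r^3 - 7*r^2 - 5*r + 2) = 3*r^4 - 9*r^3 - 6*r^2 - 10*r - 3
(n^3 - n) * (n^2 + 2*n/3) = n^5 + 2*n^4/3 - n^3 - 2*n^2/3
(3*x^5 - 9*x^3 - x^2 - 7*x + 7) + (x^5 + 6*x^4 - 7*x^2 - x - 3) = 4*x^5 + 6*x^4 - 9*x^3 - 8*x^2 - 8*x + 4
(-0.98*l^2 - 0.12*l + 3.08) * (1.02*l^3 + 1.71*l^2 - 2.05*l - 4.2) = -0.9996*l^5 - 1.7982*l^4 + 4.9454*l^3 + 9.6288*l^2 - 5.81*l - 12.936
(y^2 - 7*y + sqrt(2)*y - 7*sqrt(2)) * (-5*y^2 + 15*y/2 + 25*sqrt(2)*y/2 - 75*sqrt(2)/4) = -5*y^4 + 15*sqrt(2)*y^3/2 + 85*y^3/2 - 255*sqrt(2)*y^2/4 - 55*y^2/2 - 425*y/2 + 315*sqrt(2)*y/4 + 525/2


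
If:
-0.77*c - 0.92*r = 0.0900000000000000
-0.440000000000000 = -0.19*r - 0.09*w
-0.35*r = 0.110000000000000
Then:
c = 0.26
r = -0.31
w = 5.55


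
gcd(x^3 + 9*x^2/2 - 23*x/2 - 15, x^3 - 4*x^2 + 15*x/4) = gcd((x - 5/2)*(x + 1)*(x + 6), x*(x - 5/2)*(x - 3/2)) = x - 5/2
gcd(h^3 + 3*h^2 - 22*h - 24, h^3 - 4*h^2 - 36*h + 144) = h^2 + 2*h - 24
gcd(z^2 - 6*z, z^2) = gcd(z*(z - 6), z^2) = z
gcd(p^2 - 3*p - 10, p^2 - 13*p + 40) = p - 5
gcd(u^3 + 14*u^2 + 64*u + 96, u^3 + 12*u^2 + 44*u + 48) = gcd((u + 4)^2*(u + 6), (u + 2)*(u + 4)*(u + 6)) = u^2 + 10*u + 24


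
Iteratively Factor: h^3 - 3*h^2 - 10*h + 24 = (h - 2)*(h^2 - h - 12) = (h - 2)*(h + 3)*(h - 4)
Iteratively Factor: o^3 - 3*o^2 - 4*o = (o + 1)*(o^2 - 4*o) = o*(o + 1)*(o - 4)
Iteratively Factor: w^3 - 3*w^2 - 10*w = (w + 2)*(w^2 - 5*w) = (w - 5)*(w + 2)*(w)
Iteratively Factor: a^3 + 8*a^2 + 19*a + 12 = (a + 1)*(a^2 + 7*a + 12) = (a + 1)*(a + 4)*(a + 3)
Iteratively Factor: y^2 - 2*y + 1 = (y - 1)*(y - 1)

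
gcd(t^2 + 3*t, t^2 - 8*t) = t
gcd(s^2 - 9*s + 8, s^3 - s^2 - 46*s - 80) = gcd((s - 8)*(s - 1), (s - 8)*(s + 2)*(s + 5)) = s - 8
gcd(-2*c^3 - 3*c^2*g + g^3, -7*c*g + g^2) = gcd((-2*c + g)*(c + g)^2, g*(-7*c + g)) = 1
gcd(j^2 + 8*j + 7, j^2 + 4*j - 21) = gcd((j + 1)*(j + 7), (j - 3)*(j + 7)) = j + 7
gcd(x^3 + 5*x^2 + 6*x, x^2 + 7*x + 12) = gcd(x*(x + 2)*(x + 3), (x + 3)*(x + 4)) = x + 3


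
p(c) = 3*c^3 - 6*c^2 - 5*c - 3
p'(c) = 9*c^2 - 12*c - 5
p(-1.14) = -9.54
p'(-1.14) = 20.38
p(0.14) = -3.81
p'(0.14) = -6.50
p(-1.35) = -14.57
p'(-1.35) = 27.60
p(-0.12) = -2.49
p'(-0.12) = -3.43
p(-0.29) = -2.13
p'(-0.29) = -0.76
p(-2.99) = -121.88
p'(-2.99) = 111.34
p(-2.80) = -101.90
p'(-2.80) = 99.16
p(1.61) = -14.08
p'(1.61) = -0.99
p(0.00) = -3.00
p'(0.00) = -5.00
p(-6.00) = -837.00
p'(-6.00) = 391.00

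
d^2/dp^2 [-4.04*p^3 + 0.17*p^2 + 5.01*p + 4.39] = 0.34 - 24.24*p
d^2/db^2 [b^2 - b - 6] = 2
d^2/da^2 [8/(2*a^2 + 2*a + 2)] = 8*(-a^2 - a + (2*a + 1)^2 - 1)/(a^2 + a + 1)^3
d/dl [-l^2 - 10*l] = -2*l - 10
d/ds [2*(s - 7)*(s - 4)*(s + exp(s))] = 2*(s - 7)*(s - 4)*(exp(s) + 1) + 2*(s - 7)*(s + exp(s)) + 2*(s - 4)*(s + exp(s))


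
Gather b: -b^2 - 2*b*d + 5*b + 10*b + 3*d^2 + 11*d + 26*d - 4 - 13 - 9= -b^2 + b*(15 - 2*d) + 3*d^2 + 37*d - 26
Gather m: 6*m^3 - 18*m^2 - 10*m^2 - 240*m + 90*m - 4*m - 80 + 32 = 6*m^3 - 28*m^2 - 154*m - 48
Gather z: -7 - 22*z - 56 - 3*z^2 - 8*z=-3*z^2 - 30*z - 63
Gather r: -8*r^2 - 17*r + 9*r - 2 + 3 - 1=-8*r^2 - 8*r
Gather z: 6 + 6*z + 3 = 6*z + 9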